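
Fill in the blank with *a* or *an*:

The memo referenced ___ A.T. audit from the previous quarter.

The indefinite article is chosen by the initial *sound* of the following word, not its spelling.
The initialism *A.T.* is read letter by letter; the first letter, A, is pronounced /eɪ/, which begins with a vowel sound.
So the article is *an*: The memo referenced an A.T. audit from the previous quarter.

an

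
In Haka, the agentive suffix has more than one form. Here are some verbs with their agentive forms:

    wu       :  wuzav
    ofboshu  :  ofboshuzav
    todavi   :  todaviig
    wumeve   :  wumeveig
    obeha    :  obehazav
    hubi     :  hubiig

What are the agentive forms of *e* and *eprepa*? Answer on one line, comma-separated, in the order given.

The pattern is front/back vowel harmony: -ig when the last vowel of the stem is a front vowel (*todavi*, *wumeve*, *hubi*); -zav when the last vowel of the stem is a back vowel (*wu*, *ofboshu*, *obeha*).
*e*: last vowel = /e/, a front vowel → -ig → *eig*.
The last vowel of *eprepa* is /a/, which is a back vowel, so the suffix is -zav, giving *eprepazav*.

eig, eprepazav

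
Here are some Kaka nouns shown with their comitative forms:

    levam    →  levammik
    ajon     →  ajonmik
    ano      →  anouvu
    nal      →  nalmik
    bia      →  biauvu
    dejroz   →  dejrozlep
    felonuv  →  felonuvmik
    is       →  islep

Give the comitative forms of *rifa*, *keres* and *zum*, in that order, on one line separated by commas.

rifauvu, kereslep, zummik

The pattern is sibilance of the final sound: -lep when the stem ends in a sibilant (*dejroz*, *is*); -mik when the stem ends in a non-sibilant consonant (*levam*, *ajon*, *nal*, *felonuv*); -uvu when the stem ends in a vowel (*ano*, *bia*).
*rifa* — final sound /a/ (a vowel) → -uvu → *rifauvu*.
*keres* — final sound /s/ (a sibilant) → -lep → *kereslep*.
Since the final sound of *zum* is /m/ (a non-sibilant consonant), it takes -mik, giving *zummik*.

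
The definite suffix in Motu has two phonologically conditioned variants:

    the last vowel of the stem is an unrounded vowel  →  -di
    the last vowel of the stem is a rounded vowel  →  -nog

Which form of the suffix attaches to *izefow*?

-nog

*izefow*: last vowel = /o/, a rounded vowel → -nog.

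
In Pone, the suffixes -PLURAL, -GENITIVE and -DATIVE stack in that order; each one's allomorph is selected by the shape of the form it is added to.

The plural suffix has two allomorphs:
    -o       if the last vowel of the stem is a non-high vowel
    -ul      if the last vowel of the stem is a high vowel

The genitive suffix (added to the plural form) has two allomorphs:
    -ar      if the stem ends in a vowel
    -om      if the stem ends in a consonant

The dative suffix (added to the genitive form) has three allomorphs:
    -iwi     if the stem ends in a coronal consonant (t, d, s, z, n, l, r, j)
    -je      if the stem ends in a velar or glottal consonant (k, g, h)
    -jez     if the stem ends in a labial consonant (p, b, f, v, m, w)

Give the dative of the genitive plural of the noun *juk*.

jukulomjez

Since the last vowel of *juk* is /u/ (a high vowel), it takes -ul, giving *jukul*.
Since the final sound of the plural form *jukul* is /l/ (a consonant), it takes -om, giving *jukulom*.
The genitive form *jukulom*: final consonant = /m/, labial → -jez → *jukulomjez*.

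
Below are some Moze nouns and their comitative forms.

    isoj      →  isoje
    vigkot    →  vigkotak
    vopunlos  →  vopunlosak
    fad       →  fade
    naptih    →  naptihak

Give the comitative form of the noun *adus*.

The suffix is conditioned by the final consonant: -ak when the stem ends in a voiceless consonant (*vigkot*, *vopunlos*, *naptih*); -e when the stem ends in a voiced consonant (*isoj*, *fad*).
*adus* — final consonant /s/ (voiceless) → -ak → *adusak*.

adusak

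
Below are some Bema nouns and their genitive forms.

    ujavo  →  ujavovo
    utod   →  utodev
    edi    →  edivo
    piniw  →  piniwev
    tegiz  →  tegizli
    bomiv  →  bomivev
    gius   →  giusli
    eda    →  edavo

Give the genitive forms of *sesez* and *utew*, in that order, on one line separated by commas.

sesezli, utewev

The pattern is sibilance of the final sound: -li when the stem ends in a sibilant (*tegiz*, *gius*); -ev when the stem ends in a non-sibilant consonant (*utod*, *piniw*, *bomiv*); -vo when the stem ends in a vowel (*ujavo*, *edi*, *eda*).
*sesez* — final sound /z/ (a sibilant) → -li → *sesezli*.
The final sound of *utew* is /w/, which is a non-sibilant consonant, so the suffix is -ev, giving *utewev*.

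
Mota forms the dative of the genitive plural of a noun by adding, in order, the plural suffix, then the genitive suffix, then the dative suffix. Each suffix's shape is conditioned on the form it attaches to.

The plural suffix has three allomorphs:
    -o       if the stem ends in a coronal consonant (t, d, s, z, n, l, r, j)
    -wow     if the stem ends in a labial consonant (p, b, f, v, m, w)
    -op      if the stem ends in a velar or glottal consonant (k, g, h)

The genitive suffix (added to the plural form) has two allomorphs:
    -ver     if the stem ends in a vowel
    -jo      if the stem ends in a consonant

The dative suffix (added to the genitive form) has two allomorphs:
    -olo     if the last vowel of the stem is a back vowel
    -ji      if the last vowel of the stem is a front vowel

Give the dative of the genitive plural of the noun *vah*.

vahopjoolo

The final consonant of *vah* is /h/, which is velar/glottal, so the plural suffix is -op, giving *vahop*.
Since the final sound of the plural form *vahop* is /p/ (a consonant), it takes -jo, giving *vahopjo*.
The genitive form *vahopjo* — last vowel /o/ (a back vowel) → -olo → *vahopjoolo*.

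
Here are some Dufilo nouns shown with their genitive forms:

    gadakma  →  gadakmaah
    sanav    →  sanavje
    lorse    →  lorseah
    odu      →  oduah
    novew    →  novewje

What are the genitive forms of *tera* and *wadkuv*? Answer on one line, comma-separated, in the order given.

Looking at the final sound of each stem: -je when the stem ends in a consonant (*sanav*, *novew*); -ah when the stem ends in a vowel (*gadakma*, *lorse*, *odu*).
The final sound of *tera* is /a/, which is a vowel, so the suffix is -ah, giving *teraah*.
*wadkuv* — final sound /v/ (a consonant) → -je → *wadkuvje*.

teraah, wadkuvje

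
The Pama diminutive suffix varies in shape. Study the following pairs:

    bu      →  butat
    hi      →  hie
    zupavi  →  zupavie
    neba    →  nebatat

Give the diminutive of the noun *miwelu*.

miwelutat

The alternation tracks the last vowel of the stem — -e when the last vowel of the stem is a front vowel (*hi*, *zupavi*); -tat when the last vowel of the stem is a back vowel (*bu*, *neba*).
The last vowel of *miwelu* is /u/, which is a back vowel, so the suffix is -tat, giving *miwelutat*.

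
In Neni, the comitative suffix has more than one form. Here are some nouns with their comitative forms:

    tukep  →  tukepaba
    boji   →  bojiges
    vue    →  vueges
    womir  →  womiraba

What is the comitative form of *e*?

eges

The suffix is conditioned by the final sound: -aba when the stem ends in a consonant (*tukep*, *womir*); -ges when the stem ends in a vowel (*boji*, *vue*).
The final sound of *e* is /e/, which is a vowel, so the suffix is -ges, giving *eges*.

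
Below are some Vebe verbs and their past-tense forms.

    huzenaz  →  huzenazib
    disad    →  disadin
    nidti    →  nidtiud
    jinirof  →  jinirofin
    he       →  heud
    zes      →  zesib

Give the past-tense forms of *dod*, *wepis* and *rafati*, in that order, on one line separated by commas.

The suffix is conditioned by the final sound: -ib when the stem ends in a sibilant (*huzenaz*, *zes*); -in when the stem ends in a non-sibilant consonant (*disad*, *jinirof*); -ud when the stem ends in a vowel (*nidti*, *he*).
*dod*: final sound = /d/, a non-sibilant consonant → -in → *dodin*.
*wepis*: final sound = /s/, a sibilant → -ib → *wepisib*.
*rafati*: final sound = /i/, a vowel → -ud → *rafatiud*.

dodin, wepisib, rafatiud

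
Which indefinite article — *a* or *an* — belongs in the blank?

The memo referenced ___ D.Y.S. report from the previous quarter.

a

The indefinite article is chosen by the initial *sound* of the following word, not its spelling.
The initialism *D.Y.S.* is read letter by letter; the first letter, D, is pronounced /diː/, which begins with a consonant sound.
So the article is *a*: The memo referenced a D.Y.S. report from the previous quarter.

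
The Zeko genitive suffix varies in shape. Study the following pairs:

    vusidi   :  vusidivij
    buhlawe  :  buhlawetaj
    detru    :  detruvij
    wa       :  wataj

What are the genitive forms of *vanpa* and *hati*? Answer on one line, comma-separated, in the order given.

vanpataj, hativij

The pattern is height harmony: -vij when the last vowel of the stem is a high vowel (*vusidi*, *detru*); -taj when the last vowel of the stem is a non-high vowel (*buhlawe*, *wa*).
The last vowel of *vanpa* is /a/, which is a non-high vowel, so the suffix is -taj, giving *vanpataj*.
*hati*: last vowel = /i/, a high vowel → -vij → *hativij*.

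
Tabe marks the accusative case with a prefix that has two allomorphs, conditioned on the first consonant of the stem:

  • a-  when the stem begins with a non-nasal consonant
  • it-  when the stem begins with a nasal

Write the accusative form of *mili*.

The first consonant of *mili* is /m/, which is a nasal, so the prefix is it-, giving *itmili*.

itmili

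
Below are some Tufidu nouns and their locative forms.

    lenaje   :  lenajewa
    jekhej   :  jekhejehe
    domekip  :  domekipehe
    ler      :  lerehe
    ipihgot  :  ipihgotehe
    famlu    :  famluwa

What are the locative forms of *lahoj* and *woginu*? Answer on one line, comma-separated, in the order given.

lahojehe, woginuwa

The pattern is consonant vs. vowel: -ehe when the stem ends in a consonant (*jekhej*, *domekip*, *ler*, *ipihgot*); -wa when the stem ends in a vowel (*lenaje*, *famlu*).
Since the final sound of *lahoj* is /j/ (a consonant), it takes -ehe, giving *lahojehe*.
*woginu* — final sound /u/ (a vowel) → -wa → *woginuwa*.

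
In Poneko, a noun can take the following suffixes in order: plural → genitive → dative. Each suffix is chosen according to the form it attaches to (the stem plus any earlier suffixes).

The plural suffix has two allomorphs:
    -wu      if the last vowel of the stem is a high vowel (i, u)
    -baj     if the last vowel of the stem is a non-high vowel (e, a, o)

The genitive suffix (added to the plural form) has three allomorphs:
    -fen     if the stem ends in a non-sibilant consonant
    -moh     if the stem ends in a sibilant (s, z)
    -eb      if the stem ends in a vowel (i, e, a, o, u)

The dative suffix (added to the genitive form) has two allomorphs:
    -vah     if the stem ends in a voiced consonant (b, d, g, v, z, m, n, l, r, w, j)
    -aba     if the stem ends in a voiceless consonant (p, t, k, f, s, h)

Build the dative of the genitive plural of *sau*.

The last vowel of *sau* is /u/, which is a high vowel, so the plural suffix is -wu, giving *sauwu*.
The plural form *sauwu* — final sound /u/ (a vowel) → -eb → *sauwueb*.
The final consonant of the genitive form *sauwueb* is /b/, which is voiced, so the dative suffix is -vah, giving *sauwuebvah*.

sauwuebvah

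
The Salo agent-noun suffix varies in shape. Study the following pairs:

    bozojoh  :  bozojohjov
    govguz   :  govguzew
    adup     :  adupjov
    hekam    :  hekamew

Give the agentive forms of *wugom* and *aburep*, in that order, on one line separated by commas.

The alternation tracks the final consonant of the stem — -jov when the stem ends in a voiceless consonant (*bozojoh*, *adup*); -ew when the stem ends in a voiced consonant (*govguz*, *hekam*).
Since the final consonant of *wugom* is /m/ (voiced), it takes -ew, giving *wugomew*.
*aburep*: final consonant = /p/, voiceless → -jov → *aburepjov*.

wugomew, aburepjov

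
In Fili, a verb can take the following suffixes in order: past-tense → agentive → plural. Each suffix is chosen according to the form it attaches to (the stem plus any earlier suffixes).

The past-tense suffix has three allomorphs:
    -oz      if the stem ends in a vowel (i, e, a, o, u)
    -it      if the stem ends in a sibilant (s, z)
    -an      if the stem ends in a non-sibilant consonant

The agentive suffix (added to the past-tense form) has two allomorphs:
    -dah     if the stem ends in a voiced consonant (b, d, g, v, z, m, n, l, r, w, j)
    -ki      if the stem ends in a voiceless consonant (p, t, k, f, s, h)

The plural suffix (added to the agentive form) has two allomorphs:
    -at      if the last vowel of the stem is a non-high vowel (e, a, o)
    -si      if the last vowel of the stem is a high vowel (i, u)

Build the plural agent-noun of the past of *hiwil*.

The final sound of *hiwil* is /l/, which is a non-sibilant consonant, so the past-tense suffix is -an, giving *hiwilan*.
Since the final consonant of the past-tense form *hiwilan* is /n/ (voiced), it takes -dah, giving *hiwilandah*.
The agentive form *hiwilandah* — last vowel /a/ (a non-high vowel) → -at → *hiwilandahat*.

hiwilandahat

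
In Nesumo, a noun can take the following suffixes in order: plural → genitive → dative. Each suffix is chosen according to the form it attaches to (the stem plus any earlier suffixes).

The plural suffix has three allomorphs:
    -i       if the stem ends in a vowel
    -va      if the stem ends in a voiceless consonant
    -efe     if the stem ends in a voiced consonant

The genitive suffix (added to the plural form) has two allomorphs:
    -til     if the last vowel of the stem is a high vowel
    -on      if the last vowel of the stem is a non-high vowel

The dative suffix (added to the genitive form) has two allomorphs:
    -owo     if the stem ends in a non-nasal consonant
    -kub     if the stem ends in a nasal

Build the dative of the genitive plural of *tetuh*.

tetuhvaonkub

Since the final sound of *tetuh* is /h/ (a voiceless consonant), it takes -va, giving *tetuhva*.
The last vowel of the plural form *tetuhva* is /a/, which is a non-high vowel, so the genitive suffix is -on, giving *tetuhvaon*.
The final consonant of the genitive form *tetuhvaon* is /n/, which is a nasal, so the dative suffix is -kub, giving *tetuhvaonkub*.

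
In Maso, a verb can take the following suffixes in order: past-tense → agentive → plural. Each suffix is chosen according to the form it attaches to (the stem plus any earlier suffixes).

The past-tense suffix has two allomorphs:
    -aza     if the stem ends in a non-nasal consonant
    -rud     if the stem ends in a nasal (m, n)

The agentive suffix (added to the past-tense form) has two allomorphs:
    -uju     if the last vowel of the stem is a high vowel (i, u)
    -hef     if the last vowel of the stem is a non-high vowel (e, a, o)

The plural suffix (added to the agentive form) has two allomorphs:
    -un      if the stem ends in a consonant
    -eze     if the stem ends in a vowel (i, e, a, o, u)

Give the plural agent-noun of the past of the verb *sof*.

*sof*: final consonant = /f/, non-nasal → -aza → *sofaza*.
The past-tense form *sofaza* — last vowel /a/ (a non-high vowel) → -hef → *sofazahef*.
The agentive form *sofazahef*: final sound = /f/, a consonant → -un → *sofazahefun*.

sofazahefun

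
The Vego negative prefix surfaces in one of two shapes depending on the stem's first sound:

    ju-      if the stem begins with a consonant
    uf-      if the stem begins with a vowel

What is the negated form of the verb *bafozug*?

Since the first sound of *bafozug* is /b/ (a consonant), it takes ju-, giving *jubafozug*.

jubafozug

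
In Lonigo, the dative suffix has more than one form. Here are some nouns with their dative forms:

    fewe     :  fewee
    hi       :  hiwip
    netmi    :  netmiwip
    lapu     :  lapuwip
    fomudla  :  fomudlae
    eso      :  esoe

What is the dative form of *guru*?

guruwip

The suffix is conditioned by the last vowel: -wip when the last vowel of the stem is a high vowel (*hi*, *netmi*, *lapu*); -e when the last vowel of the stem is a non-high vowel (*fewe*, *fomudla*, *eso*).
Since the last vowel of *guru* is /u/ (a high vowel), it takes -wip, giving *guruwip*.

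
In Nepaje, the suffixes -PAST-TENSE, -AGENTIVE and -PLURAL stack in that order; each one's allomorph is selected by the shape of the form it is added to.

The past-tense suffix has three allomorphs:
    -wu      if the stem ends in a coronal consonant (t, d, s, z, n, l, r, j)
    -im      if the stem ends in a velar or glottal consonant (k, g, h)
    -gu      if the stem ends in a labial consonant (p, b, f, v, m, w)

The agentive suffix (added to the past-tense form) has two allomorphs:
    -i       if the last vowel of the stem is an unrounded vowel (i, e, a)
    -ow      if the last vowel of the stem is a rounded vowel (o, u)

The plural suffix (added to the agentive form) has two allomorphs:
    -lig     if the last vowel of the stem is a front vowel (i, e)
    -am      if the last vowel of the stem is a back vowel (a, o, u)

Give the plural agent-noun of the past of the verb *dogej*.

dogejwuowam

*dogej*: final consonant = /j/, coronal → -wu → *dogejwu*.
The past-tense form *dogejwu*: last vowel = /u/, a rounded vowel → -ow → *dogejwuow*.
Since the last vowel of the agentive form *dogejwuow* is /o/ (a back vowel), it takes -am, giving *dogejwuowam*.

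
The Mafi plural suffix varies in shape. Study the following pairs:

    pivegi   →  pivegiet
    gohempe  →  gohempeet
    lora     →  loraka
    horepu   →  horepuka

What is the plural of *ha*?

The suffix is conditioned by the last vowel: -et when the last vowel of the stem is a front vowel (*pivegi*, *gohempe*); -ka when the last vowel of the stem is a back vowel (*lora*, *horepu*).
The last vowel of *ha* is /a/, which is a back vowel, so the suffix is -ka, giving *haka*.

haka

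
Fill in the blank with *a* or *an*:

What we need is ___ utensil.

a

The indefinite article is chosen by the initial *sound* of the following word, not its spelling.
*utensil* begins with the sound /juː/ (u pronounced /juː/) — a consonant sound.
So the article is *a*: What we need is a utensil.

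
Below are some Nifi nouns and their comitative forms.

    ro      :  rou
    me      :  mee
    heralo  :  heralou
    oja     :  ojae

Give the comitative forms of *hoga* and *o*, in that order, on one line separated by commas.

Looking at the last vowel of each stem: -u when the last vowel of the stem is a rounded vowel (*ro*, *heralo*); -e when the last vowel of the stem is an unrounded vowel (*me*, *oja*).
Since the last vowel of *hoga* is /a/ (an unrounded vowel), it takes -e, giving *hogae*.
*o* — last vowel /o/ (a rounded vowel) → -u → *ou*.

hogae, ou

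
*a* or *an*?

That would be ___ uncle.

an

The indefinite article is chosen by the initial *sound* of the following word, not its spelling.
*uncle* begins with the sound /ʌ/ (u pronounced /ʌ/) — a vowel sound.
So the article is *an*: That would be an uncle.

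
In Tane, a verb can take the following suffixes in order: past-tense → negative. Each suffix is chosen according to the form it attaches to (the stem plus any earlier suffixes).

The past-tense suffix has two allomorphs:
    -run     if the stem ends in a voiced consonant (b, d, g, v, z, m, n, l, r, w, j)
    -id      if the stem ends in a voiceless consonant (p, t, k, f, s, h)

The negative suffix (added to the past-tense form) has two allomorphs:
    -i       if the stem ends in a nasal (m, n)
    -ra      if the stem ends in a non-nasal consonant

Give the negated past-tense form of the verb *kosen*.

Since the final consonant of *kosen* is /n/ (voiced), it takes -run, giving *kosenrun*.
Since the final consonant of the past-tense form *kosenrun* is /n/ (a nasal), it takes -i, giving *kosenruni*.

kosenruni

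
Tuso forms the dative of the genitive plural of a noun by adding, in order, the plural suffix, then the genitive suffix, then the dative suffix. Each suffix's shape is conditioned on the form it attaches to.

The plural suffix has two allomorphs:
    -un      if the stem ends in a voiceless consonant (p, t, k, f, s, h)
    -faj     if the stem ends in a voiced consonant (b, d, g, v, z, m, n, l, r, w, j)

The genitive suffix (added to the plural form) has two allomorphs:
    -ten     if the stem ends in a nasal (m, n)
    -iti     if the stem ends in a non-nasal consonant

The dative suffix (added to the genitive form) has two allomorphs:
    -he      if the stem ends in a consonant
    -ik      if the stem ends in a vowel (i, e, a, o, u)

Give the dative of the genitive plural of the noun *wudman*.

wudmanfajitiik

*wudman* — final consonant /n/ (voiced) → -faj → *wudmanfaj*.
The plural form *wudmanfaj* — final consonant /j/ (non-nasal) → -iti → *wudmanfajiti*.
The genitive form *wudmanfajiti* — final sound /i/ (a vowel) → -ik → *wudmanfajitiik*.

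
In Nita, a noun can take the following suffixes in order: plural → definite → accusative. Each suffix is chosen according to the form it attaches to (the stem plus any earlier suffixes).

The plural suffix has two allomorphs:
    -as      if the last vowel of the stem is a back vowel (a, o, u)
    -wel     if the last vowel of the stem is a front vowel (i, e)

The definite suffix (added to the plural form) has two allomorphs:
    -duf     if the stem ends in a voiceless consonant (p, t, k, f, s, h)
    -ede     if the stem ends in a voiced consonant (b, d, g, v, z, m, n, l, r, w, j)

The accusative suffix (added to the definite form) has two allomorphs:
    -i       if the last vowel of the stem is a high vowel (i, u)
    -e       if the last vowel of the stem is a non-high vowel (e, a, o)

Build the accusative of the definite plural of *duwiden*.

*duwiden* — last vowel /e/ (a front vowel) → -wel → *duwidenwel*.
The plural form *duwidenwel* — final consonant /l/ (voiced) → -ede → *duwidenwelede*.
Since the last vowel of the definite form *duwidenwelede* is /e/ (a non-high vowel), it takes -e, giving *duwidenweledee*.

duwidenweledee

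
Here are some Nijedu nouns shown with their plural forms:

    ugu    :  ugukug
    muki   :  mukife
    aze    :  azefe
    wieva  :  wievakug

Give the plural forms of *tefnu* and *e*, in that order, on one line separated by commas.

tefnukug, efe

The pattern is front/back vowel harmony: -fe when the last vowel of the stem is a front vowel (*muki*, *aze*); -kug when the last vowel of the stem is a back vowel (*ugu*, *wieva*).
*tefnu*: last vowel = /u/, a back vowel → -kug → *tefnukug*.
The last vowel of *e* is /e/, which is a front vowel, so the suffix is -fe, giving *efe*.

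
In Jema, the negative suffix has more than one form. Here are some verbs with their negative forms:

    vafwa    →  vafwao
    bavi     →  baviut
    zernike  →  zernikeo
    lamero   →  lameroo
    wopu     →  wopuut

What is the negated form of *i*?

Looking at the last vowel of each stem: -ut when the last vowel of the stem is a high vowel (*bavi*, *wopu*); -o when the last vowel of the stem is a non-high vowel (*vafwa*, *zernike*, *lamero*).
Since the last vowel of *i* is /i/ (a high vowel), it takes -ut, giving *iut*.

iut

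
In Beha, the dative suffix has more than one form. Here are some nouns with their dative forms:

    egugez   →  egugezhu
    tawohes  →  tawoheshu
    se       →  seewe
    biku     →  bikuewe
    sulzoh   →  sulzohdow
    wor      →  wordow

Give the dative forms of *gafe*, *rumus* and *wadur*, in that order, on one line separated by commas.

gafeewe, rumushu, wadurdow

The alternation tracks the final sound of the stem — -hu when the stem ends in a sibilant (*egugez*, *tawohes*); -dow when the stem ends in a non-sibilant consonant (*sulzoh*, *wor*); -ewe when the stem ends in a vowel (*se*, *biku*).
*gafe*: final sound = /e/, a vowel → -ewe → *gafeewe*.
Since the final sound of *rumus* is /s/ (a sibilant), it takes -hu, giving *rumushu*.
The final sound of *wadur* is /r/, which is a non-sibilant consonant, so the suffix is -dow, giving *wadurdow*.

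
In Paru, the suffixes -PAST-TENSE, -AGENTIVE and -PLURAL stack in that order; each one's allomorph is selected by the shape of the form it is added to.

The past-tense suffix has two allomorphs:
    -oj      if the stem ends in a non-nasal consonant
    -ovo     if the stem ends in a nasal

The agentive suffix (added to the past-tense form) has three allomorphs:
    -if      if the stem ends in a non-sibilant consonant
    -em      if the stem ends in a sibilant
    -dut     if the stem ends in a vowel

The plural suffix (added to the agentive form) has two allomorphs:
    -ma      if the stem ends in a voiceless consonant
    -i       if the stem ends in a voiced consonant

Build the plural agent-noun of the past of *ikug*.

Since the final consonant of *ikug* is /g/ (non-nasal), it takes -oj, giving *ikugoj*.
Since the final sound of the past-tense form *ikugoj* is /j/ (a non-sibilant consonant), it takes -if, giving *ikugojif*.
The agentive form *ikugojif* — final consonant /f/ (voiceless) → -ma → *ikugojifma*.

ikugojifma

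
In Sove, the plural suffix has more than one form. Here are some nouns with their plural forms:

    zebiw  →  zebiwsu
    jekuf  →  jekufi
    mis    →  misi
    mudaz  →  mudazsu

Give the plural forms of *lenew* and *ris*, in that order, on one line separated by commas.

lenewsu, risi

The suffix is conditioned by the final consonant: -i when the stem ends in a voiceless consonant (*jekuf*, *mis*); -su when the stem ends in a voiced consonant (*zebiw*, *mudaz*).
*lenew* — final consonant /w/ (voiced) → -su → *lenewsu*.
*ris* — final consonant /s/ (voiceless) → -i → *risi*.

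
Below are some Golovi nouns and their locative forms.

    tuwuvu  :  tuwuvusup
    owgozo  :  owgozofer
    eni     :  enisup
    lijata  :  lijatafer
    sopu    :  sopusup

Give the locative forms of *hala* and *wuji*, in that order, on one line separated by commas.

The alternation tracks the last vowel of the stem — -sup when the last vowel of the stem is a high vowel (*tuwuvu*, *eni*, *sopu*); -fer when the last vowel of the stem is a non-high vowel (*owgozo*, *lijata*).
Since the last vowel of *hala* is /a/ (a non-high vowel), it takes -fer, giving *halafer*.
*wuji* — last vowel /i/ (a high vowel) → -sup → *wujisup*.

halafer, wujisup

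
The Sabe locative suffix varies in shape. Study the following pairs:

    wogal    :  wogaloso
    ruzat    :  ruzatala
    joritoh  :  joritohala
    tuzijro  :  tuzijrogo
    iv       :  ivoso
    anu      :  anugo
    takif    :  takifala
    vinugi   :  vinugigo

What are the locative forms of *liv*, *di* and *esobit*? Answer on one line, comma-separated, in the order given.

livoso, digo, esobitala

The suffix is conditioned by the final sound: -ala when the stem ends in a voiceless consonant (*ruzat*, *joritoh*, *takif*); -oso when the stem ends in a voiced consonant (*wogal*, *iv*); -go when the stem ends in a vowel (*tuzijro*, *anu*, *vinugi*).
Since the final sound of *liv* is /v/ (a voiced consonant), it takes -oso, giving *livoso*.
The final sound of *di* is /i/, which is a vowel, so the suffix is -go, giving *digo*.
*esobit*: final sound = /t/, a voiceless consonant → -ala → *esobitala*.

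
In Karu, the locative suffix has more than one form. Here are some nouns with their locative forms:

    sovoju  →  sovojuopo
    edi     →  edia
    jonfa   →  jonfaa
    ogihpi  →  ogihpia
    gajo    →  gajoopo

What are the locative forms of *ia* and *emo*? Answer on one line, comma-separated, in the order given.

The pattern is rounding harmony: -opo when the last vowel of the stem is a rounded vowel (*sovoju*, *gajo*); -a when the last vowel of the stem is an unrounded vowel (*edi*, *jonfa*, *ogihpi*).
*ia*: last vowel = /a/, an unrounded vowel → -a → *iaa*.
The last vowel of *emo* is /o/, which is a rounded vowel, so the suffix is -opo, giving *emoopo*.

iaa, emoopo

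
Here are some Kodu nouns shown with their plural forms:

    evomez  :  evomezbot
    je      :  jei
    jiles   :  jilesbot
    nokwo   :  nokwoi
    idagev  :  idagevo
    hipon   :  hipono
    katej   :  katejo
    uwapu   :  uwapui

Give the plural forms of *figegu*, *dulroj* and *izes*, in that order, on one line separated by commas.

figegui, dulrojo, izesbot

The pattern is sibilance of the final sound: -bot when the stem ends in a sibilant (*evomez*, *jiles*); -o when the stem ends in a non-sibilant consonant (*idagev*, *hipon*, *katej*); -i when the stem ends in a vowel (*je*, *nokwo*, *uwapu*).
Since the final sound of *figegu* is /u/ (a vowel), it takes -i, giving *figegui*.
The final sound of *dulroj* is /j/, which is a non-sibilant consonant, so the suffix is -o, giving *dulrojo*.
The final sound of *izes* is /s/, which is a sibilant, so the suffix is -bot, giving *izesbot*.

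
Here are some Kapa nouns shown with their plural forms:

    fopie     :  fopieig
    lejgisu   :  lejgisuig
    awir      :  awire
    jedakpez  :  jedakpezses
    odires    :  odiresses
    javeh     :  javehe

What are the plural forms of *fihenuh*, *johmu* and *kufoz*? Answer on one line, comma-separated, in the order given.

fihenuhe, johmuig, kufozses

The pattern is sibilance of the final sound: -ses when the stem ends in a sibilant (*jedakpez*, *odires*); -e when the stem ends in a non-sibilant consonant (*awir*, *javeh*); -ig when the stem ends in a vowel (*fopie*, *lejgisu*).
*fihenuh*: final sound = /h/, a non-sibilant consonant → -e → *fihenuhe*.
Since the final sound of *johmu* is /u/ (a vowel), it takes -ig, giving *johmuig*.
The final sound of *kufoz* is /z/, which is a sibilant, so the suffix is -ses, giving *kufozses*.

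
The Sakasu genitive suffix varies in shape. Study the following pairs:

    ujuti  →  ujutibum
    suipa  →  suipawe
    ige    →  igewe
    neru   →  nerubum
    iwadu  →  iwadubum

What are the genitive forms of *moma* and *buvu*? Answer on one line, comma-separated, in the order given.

Looking at the last vowel of each stem: -bum when the last vowel of the stem is a high vowel (*ujuti*, *neru*, *iwadu*); -we when the last vowel of the stem is a non-high vowel (*suipa*, *ige*).
*moma* — last vowel /a/ (a non-high vowel) → -we → *momawe*.
The last vowel of *buvu* is /u/, which is a high vowel, so the suffix is -bum, giving *buvubum*.

momawe, buvubum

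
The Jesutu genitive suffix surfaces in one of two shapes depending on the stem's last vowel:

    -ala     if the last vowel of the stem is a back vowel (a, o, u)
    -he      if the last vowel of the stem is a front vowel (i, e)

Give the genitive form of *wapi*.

wapihe

Since the last vowel of *wapi* is /i/ (a front vowel), it takes -he, giving *wapihe*.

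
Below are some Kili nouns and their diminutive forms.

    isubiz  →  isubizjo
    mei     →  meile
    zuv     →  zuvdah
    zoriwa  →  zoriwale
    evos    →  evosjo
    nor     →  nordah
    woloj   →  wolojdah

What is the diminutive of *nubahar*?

nubahardah

The suffix is conditioned by the final sound: -jo when the stem ends in a sibilant (*isubiz*, *evos*); -dah when the stem ends in a non-sibilant consonant (*zuv*, *nor*, *woloj*); -le when the stem ends in a vowel (*mei*, *zoriwa*).
*nubahar* — final sound /r/ (a non-sibilant consonant) → -dah → *nubahardah*.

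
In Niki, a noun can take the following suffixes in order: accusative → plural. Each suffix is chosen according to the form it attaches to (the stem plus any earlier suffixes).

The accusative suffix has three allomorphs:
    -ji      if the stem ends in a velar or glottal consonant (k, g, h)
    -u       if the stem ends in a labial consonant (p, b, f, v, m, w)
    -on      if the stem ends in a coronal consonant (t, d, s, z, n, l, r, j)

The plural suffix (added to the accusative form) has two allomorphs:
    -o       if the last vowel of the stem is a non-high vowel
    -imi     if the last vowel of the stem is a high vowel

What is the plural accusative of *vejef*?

*vejef* — final consonant /f/ (labial) → -u → *vejefu*.
The last vowel of the accusative form *vejefu* is /u/, which is a high vowel, so the plural suffix is -imi, giving *vejefuimi*.

vejefuimi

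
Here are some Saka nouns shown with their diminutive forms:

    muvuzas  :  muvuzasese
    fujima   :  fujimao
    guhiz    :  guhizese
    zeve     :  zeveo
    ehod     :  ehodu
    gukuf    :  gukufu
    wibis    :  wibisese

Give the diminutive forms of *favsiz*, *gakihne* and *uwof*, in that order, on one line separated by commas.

favsizese, gakihneo, uwofu

Looking at the final sound of each stem: -ese when the stem ends in a sibilant (*muvuzas*, *guhiz*, *wibis*); -u when the stem ends in a non-sibilant consonant (*ehod*, *gukuf*); -o when the stem ends in a vowel (*fujima*, *zeve*).
Since the final sound of *favsiz* is /z/ (a sibilant), it takes -ese, giving *favsizese*.
The final sound of *gakihne* is /e/, which is a vowel, so the suffix is -o, giving *gakihneo*.
Since the final sound of *uwof* is /f/ (a non-sibilant consonant), it takes -u, giving *uwofu*.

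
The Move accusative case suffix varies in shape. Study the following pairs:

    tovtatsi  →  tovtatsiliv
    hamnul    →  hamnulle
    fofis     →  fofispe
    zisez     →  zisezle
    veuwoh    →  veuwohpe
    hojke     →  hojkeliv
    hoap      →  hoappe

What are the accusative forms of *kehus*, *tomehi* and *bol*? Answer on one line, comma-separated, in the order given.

The pattern is voicing of the final sound: -pe when the stem ends in a voiceless consonant (*fofis*, *veuwoh*, *hoap*); -le when the stem ends in a voiced consonant (*hamnul*, *zisez*); -liv when the stem ends in a vowel (*tovtatsi*, *hojke*).
The final sound of *kehus* is /s/, which is a voiceless consonant, so the suffix is -pe, giving *kehuspe*.
The final sound of *tomehi* is /i/, which is a vowel, so the suffix is -liv, giving *tomehiliv*.
*bol* — final sound /l/ (a voiced consonant) → -le → *bolle*.

kehuspe, tomehiliv, bolle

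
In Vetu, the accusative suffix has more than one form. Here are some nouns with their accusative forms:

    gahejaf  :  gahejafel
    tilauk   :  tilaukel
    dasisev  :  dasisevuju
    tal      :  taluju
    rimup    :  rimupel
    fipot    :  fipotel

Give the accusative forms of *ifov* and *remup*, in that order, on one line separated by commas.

ifovuju, remupel

The suffix is conditioned by the final consonant: -el when the stem ends in a voiceless consonant (*gahejaf*, *tilauk*, *rimup*, *fipot*); -uju when the stem ends in a voiced consonant (*dasisev*, *tal*).
*ifov*: final consonant = /v/, voiced → -uju → *ifovuju*.
The final consonant of *remup* is /p/, which is voiceless, so the suffix is -el, giving *remupel*.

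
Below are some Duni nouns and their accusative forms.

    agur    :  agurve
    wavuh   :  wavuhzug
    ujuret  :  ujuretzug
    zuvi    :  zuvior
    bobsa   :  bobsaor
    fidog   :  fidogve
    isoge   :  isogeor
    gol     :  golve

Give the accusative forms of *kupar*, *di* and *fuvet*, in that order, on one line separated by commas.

The alternation tracks the final sound of the stem — -zug when the stem ends in a voiceless consonant (*wavuh*, *ujuret*); -ve when the stem ends in a voiced consonant (*agur*, *fidog*, *gol*); -or when the stem ends in a vowel (*zuvi*, *bobsa*, *isoge*).
Since the final sound of *kupar* is /r/ (a voiced consonant), it takes -ve, giving *kuparve*.
*di* — final sound /i/ (a vowel) → -or → *dior*.
*fuvet*: final sound = /t/, a voiceless consonant → -zug → *fuvetzug*.

kuparve, dior, fuvetzug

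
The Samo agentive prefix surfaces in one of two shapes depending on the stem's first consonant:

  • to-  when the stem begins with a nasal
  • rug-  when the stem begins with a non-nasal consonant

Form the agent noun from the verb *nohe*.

*nohe* — first consonant /n/ (a nasal) → to- → *tonohe*.

tonohe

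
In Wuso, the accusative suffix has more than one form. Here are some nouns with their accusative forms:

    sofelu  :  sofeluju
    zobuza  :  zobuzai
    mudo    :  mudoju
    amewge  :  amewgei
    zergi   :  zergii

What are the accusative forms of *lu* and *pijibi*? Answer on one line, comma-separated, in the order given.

luju, pijibii

The alternation tracks the last vowel of the stem — -ju when the last vowel of the stem is a rounded vowel (*sofelu*, *mudo*); -i when the last vowel of the stem is an unrounded vowel (*zobuza*, *amewge*, *zergi*).
Since the last vowel of *lu* is /u/ (a rounded vowel), it takes -ju, giving *luju*.
*pijibi*: last vowel = /i/, an unrounded vowel → -i → *pijibii*.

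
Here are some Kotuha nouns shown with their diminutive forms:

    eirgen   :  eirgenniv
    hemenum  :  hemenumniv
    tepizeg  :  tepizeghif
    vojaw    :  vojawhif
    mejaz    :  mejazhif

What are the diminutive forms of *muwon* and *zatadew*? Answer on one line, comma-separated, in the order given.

The pattern is nasality of the final consonant: -niv when the stem ends in a nasal (*eirgen*, *hemenum*); -hif when the stem ends in a non-nasal consonant (*tepizeg*, *vojaw*, *mejaz*).
*muwon*: final consonant = /n/, a nasal → -niv → *muwonniv*.
*zatadew*: final consonant = /w/, non-nasal → -hif → *zatadewhif*.

muwonniv, zatadewhif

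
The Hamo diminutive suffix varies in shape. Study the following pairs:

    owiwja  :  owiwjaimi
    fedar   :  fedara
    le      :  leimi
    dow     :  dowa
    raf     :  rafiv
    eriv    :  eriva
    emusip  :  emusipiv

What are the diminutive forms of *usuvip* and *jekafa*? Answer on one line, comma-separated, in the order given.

Looking at the final sound of each stem: -iv when the stem ends in a voiceless consonant (*raf*, *emusip*); -a when the stem ends in a voiced consonant (*fedar*, *dow*, *eriv*); -imi when the stem ends in a vowel (*owiwja*, *le*).
*usuvip*: final sound = /p/, a voiceless consonant → -iv → *usuvipiv*.
Since the final sound of *jekafa* is /a/ (a vowel), it takes -imi, giving *jekafaimi*.

usuvipiv, jekafaimi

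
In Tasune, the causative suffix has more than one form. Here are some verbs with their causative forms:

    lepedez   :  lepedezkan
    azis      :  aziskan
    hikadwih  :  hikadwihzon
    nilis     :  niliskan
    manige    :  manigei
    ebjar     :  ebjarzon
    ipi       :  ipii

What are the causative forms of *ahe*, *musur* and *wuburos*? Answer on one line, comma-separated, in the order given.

ahei, musurzon, wuburoskan

The suffix is conditioned by the final sound: -kan when the stem ends in a sibilant (*lepedez*, *azis*, *nilis*); -zon when the stem ends in a non-sibilant consonant (*hikadwih*, *ebjar*); -i when the stem ends in a vowel (*manige*, *ipi*).
Since the final sound of *ahe* is /e/ (a vowel), it takes -i, giving *ahei*.
Since the final sound of *musur* is /r/ (a non-sibilant consonant), it takes -zon, giving *musurzon*.
*wuburos* — final sound /s/ (a sibilant) → -kan → *wuburoskan*.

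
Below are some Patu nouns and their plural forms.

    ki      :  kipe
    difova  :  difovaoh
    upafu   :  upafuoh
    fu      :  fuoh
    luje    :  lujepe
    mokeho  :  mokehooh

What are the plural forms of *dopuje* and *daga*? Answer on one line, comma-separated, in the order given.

dopujepe, dagaoh

The alternation tracks the last vowel of the stem — -pe when the last vowel of the stem is a front vowel (*ki*, *luje*); -oh when the last vowel of the stem is a back vowel (*difova*, *upafu*, *fu*, *mokeho*).
The last vowel of *dopuje* is /e/, which is a front vowel, so the suffix is -pe, giving *dopujepe*.
*daga*: last vowel = /a/, a back vowel → -oh → *dagaoh*.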